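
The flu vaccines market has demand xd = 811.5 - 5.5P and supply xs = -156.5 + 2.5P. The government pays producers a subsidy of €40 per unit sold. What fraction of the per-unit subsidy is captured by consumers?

Pre-subsidy: 811.5 - 5.5P = -156.5 + 2.5P gives P* = 121, x* = 146.
With the subsidy, sellers receive Ps = Pb + 40 for each unit, where Pb is the price buyers pay.
Supply in terms of Pb becomes xs = -156.5 + 2.5(Pb + 40) = -56.5 + 2.5Pb. Setting this equal to demand: 811.5 - 5.5Pb = -56.5 + 2.5Pb, so Pb = 108.5.
Sellers receive Ps = 108.5 + 40 = 148.5; x' = 811.5 − 5.5·108.5 = 214.75.
Buyers' price falls by P* − Pb = 121 − 108.5 = 12.5; sellers' price rises by Ps − P* = 148.5 − 121 = 27.5.
So consumers capture 12.5/40 = 0.3125 of each unit of subsidy.

Consumer share = 0.3125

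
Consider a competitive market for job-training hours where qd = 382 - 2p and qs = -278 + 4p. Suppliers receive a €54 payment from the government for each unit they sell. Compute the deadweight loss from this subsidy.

Pre-subsidy: 382 - 2p = -278 + 4p gives p* = 110, q* = 162.
With the subsidy, sellers receive ps = pb + 54 for each unit, where pb is the price buyers pay.
Supply in terms of pb becomes qs = -278 + 4(pb + 54) = -62 + 4pb. Setting this equal to demand: 382 - 2pb = -62 + 4pb, so pb = 74.
Sellers receive ps = 74 + 54 = 128; q' = 382 − 2·74 = 234.
The subsidy expands output by 234 − 162 = 72 past the efficient level; on those units the gap between marginal cost and willingness to pay runs from 0 up to 54.
DWL = ½ × 54 × 72 = 1944.

Deadweight loss = €1944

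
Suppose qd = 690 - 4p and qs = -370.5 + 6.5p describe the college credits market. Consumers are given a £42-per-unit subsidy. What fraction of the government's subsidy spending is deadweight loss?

Pre-subsidy: 690 - 4p = -370.5 + 6.5p gives p* = 101, q* = 286.
With the rebate, buyers effectively pay pb = ps − 42, where ps is the price sellers receive.
Demand in terms of ps becomes qd = 690 − 4(ps − 42) = 858 - 4ps. Setting this equal to supply: 858 - 4ps = -370.5 + 6.5ps, so ps = 117.
Buyers pay pb = 117 − 42 = 75; q' = -370.5 + 6.5·117 = 390.
ΔCS = ½(286 + 390)(101 − 75) = 8788; ΔPS = ½(286 + 390)(117 − 101) = 5408.
Government spending = 42 × 390 = 16380.
DWL = ½ × 42 × (390 − 286) = 2184; fraction = 2184 / 16380 = 2/15.

DWL / government spending = 2/15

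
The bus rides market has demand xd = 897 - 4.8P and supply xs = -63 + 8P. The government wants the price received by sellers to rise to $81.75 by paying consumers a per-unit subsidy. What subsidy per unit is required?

Required subsidy s = $18 per unit

At a seller price of 81.75, quantity supplied is -63 + 8·81.75 = 591.
Buyers absorb 591 only when they pay Pb with 897 − 4.8·Pb = 591, i.e. Pb = 63.75.
s = Ps − Pb = 81.75 − 63.75 = 18.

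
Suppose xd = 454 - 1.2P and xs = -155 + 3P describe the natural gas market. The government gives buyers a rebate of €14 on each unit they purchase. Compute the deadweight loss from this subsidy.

Pre-subsidy: 454 - 1.2P = -155 + 3P gives P* = 145, x* = 280.
With the rebate, buyers effectively pay Pb = Ps − 14, where Ps is the price sellers receive.
Demand in terms of Ps becomes xd = 454 − 1.2(Ps − 14) = 470.8 - 1.2Ps. Setting this equal to supply: 470.8 - 1.2Ps = -155 + 3Ps, so Ps = 149.
Buyers pay Pb = 149 − 14 = 135; x' = -155 + 3·149 = 292.
The subsidy expands output by 292 − 280 = 12 past the efficient level; on those units the gap between marginal cost and willingness to pay runs from 0 up to 14.
DWL = ½ × 14 × 12 = 84.

Deadweight loss = €84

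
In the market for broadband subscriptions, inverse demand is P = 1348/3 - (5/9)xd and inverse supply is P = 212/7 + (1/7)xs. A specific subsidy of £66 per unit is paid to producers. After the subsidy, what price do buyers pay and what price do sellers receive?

Pre-subsidy: 1348/3 - (5/9)x = 212/7 + (1/7)x gives x* = 600 and P* = 116.
With the subsidy, sellers receive Ps = Pb + 66 for each unit, where Pb is the price buyers pay.
On the curves, Pb = 1348/3 - (5/9)x and Ps = 212/7 + (1/7)x; the wedge Ps − Pb = 66 gives 212/7 + (1/7)x − (1348/3 - (5/9)x) = 66, so x' = 694.5.
Then Pb = 1348/3 − (5/9)·694.5 = 63.5 and Ps = 212/7 + (1/7)·694.5 = 129.5.

Buyers pay £63.5; sellers receive £129.5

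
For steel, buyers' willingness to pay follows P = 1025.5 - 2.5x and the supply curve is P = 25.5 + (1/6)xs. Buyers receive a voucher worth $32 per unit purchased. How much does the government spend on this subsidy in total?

Pre-subsidy: 1025.5 - 2.5x = 25.5 + (1/6)x gives x* = 375 and P* = 88.
With the rebate, buyers effectively pay Pb = Ps − 32, where Ps is the price sellers receive.
On the curves, Pb = 1025.5 - 2.5x and Ps = 25.5 + (1/6)x; the wedge Ps − Pb = 32 gives 25.5 + (1/6)x − (1025.5 - 2.5x) = 32, so x' = 387.
Then Pb = 1025.5 − 2.5·387 = 58 and Ps = 25.5 + (1/6)·387 = 90.
Government outlay = subsidy × quantity = 32 × 387 = 12384.

Government cost = $12384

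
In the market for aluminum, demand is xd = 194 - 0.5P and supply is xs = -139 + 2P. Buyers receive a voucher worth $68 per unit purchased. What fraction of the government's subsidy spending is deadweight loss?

Pre-subsidy: 194 - 0.5P = -139 + 2P gives P* = 133.2, x* = 127.4.
With the rebate, buyers effectively pay Pb = Ps − 68, where Ps is the price sellers receive.
Demand in terms of Ps becomes xd = 194 − 0.5(Ps − 68) = 228 - 0.5Ps. Setting this equal to supply: 228 - 0.5Ps = -139 + 2Ps, so Ps = 146.8.
Buyers pay Pb = 146.8 − 68 = 78.8; x' = -139 + 2·146.8 = 154.6.
ΔCS = ½(127.4 + 154.6)(133.2 − 78.8) = 7670.4; ΔPS = ½(127.4 + 154.6)(146.8 − 133.2) = 1917.6.
Government spending = 68 × 154.6 = 10512.8.
DWL = ½ × 68 × (154.6 − 127.4) = 924.8; fraction = 924.8 / 10512.8 = 68/773.

DWL / government spending = 68/773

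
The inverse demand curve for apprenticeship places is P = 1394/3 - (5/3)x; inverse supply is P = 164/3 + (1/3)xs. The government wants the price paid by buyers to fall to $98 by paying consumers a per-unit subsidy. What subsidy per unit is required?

Required subsidy s = $30 per unit

At a buyer price of 98, quantity demanded is 278.8 − 0.6·98 = 220.
Sellers supply 220 only when they receive Ps = 164/3 + (1/3)·220 = 128.
s = Ps − Pb = 128 − 98 = 30.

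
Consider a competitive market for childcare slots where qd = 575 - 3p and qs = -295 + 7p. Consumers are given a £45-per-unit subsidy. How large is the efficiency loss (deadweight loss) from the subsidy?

Deadweight loss = £2126.25

Pre-subsidy: 575 - 3p = -295 + 7p gives p* = 87, q* = 314.
With the rebate, buyers effectively pay pb = ps − 45, where ps is the price sellers receive.
Demand in terms of ps becomes qd = 575 − 3(ps − 45) = 710 - 3ps. Setting this equal to supply: 710 - 3ps = -295 + 7ps, so ps = 100.5.
Buyers pay pb = 100.5 − 45 = 55.5; q' = -295 + 7·100.5 = 408.5.
The subsidy expands output by 408.5 − 314 = 94.5 past the efficient level; on those units the gap between marginal cost and willingness to pay runs from 0 up to 45.
DWL = ½ × 45 × 94.5 = 2126.25.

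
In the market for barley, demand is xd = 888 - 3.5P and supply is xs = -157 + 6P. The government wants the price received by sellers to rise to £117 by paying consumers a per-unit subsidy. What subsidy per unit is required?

Required subsidy s = £19 per unit

At a seller price of 117, quantity supplied is -157 + 6·117 = 545.
Buyers absorb 545 only when they pay Pb with 888 − 3.5·Pb = 545, i.e. Pb = 98.
s = Ps − Pb = 117 − 98 = 19.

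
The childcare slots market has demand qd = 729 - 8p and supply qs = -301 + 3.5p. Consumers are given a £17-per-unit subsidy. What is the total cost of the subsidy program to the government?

Government cost = 21063/23

Pre-subsidy: 729 - 8p = -301 + 3.5p gives p* = 2060/23, q* = 287/23.
With the rebate, buyers effectively pay pb = ps − 17, where ps is the price sellers receive.
Demand in terms of ps becomes qd = 729 − 8(ps − 17) = 865 - 8ps. Setting this equal to supply: 865 - 8ps = -301 + 3.5ps, so ps = 2332/23.
Buyers pay pb = 2332/23 − 17 = 1941/23; q' = -301 + 3.5·(2332/23) = 1239/23.
Government outlay = subsidy × quantity = 17 × 1239/23 = 21063/23.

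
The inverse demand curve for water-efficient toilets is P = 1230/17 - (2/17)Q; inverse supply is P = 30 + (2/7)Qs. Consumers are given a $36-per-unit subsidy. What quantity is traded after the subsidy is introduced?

Pre-subsidy: 1230/17 - (2/17)Q = 30 + (2/7)Q gives Q* = 105 and P* = 60.
With the rebate, buyers effectively pay Pb = Ps − 36, where Ps is the price sellers receive.
On the curves, Pb = 1230/17 - (2/17)Q and Ps = 30 + (2/7)Q; the wedge Ps − Pb = 36 gives 30 + (2/7)Q − (1230/17 - (2/17)Q) = 36, so Q' = 194.25.
Then Pb = 1230/17 − (2/17)·194.25 = 49.5 and Ps = 30 + (2/7)·194.25 = 85.5.

Q' = 194.25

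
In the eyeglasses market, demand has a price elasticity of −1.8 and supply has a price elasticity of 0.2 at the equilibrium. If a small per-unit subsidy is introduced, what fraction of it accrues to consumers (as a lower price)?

For a small subsidy around the equilibrium, the benefit split depends on the relative slopes, which at a point are proportional to the elasticities.
Buyer share = εs/(εs + |εd|) = 0.2/(0.2 + 1.8) = 0.1; seller share = |εd|/(εs + |εd|) = 0.9.

Consumer share = 0.1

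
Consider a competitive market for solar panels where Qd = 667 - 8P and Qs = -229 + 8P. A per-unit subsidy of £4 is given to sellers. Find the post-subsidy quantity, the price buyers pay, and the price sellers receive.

Q' = 235; buyers pay £54; sellers receive £58

Pre-subsidy: 667 - 8P = -229 + 8P gives P* = 56, Q* = 219.
With the subsidy, sellers receive Ps = Pb + 4 for each unit, where Pb is the price buyers pay.
Supply in terms of Pb becomes Qs = -229 + 8(Pb + 4) = -197 + 8Pb. Setting this equal to demand: 667 - 8Pb = -197 + 8Pb, so Pb = 54.
Sellers receive Ps = 54 + 4 = 58; Q' = 667 − 8·54 = 235.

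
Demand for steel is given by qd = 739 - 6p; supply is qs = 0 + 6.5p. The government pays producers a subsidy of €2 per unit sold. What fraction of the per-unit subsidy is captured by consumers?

Pre-subsidy: 739 - 6p = 0 + 6.5p gives p* = 59.12, q* = 384.28.
With the subsidy, sellers receive ps = pb + 2 for each unit, where pb is the price buyers pay.
Supply in terms of pb becomes qs = 0 + 6.5(pb + 2) = 13 + 6.5pb. Setting this equal to demand: 739 - 6pb = 13 + 6.5pb, so pb = 58.08.
Sellers receive ps = 58.08 + 2 = 60.08; q' = 739 − 6·58.08 = 390.52.
Buyers' price falls by p* − pb = 59.12 − 58.08 = 1.04; sellers' price rises by ps − p* = 60.08 − 59.12 = 0.96.
So consumers capture 1.04/2 = 0.52 of each unit of subsidy.

Consumer share = 0.52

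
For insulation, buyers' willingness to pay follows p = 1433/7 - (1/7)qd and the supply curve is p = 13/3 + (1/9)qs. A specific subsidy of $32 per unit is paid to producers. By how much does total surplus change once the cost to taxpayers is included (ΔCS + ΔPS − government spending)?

Pre-subsidy: 1433/7 - (1/7)q = 13/3 + (1/9)q gives q* = 789 and p* = 92.
With the subsidy, sellers receive ps = pb + 32 for each unit, where pb is the price buyers pay.
On the curves, pb = 1433/7 - (1/7)q and ps = 13/3 + (1/9)q; the wedge ps − pb = 32 gives 13/3 + (1/9)q − (1433/7 - (1/7)q) = 32, so q' = 915.
Then pb = 1433/7 − (1/7)·915 = 74 and ps = 13/3 + (1/9)·915 = 106.
ΔCS = ½(789 + 915)(92 − 74) = 15336; ΔPS = ½(789 + 915)(106 − 92) = 11928.
Government spending = 32 × 915 = 29280.
Net change = 15336 + 11928 − 29280 = -2016. The loss equals the DWL triangle ½·32·126.

Net change in total surplus = -$2016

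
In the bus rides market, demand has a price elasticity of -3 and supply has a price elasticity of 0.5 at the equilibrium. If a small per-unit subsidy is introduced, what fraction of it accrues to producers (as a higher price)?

For a small subsidy around the equilibrium, the benefit split depends on the relative slopes, which at a point are proportional to the elasticities.
Buyer share = εs/(εs + |εd|) = 0.5/(0.5 + 3) = 1/7; seller share = |εd|/(εs + |εd|) = 6/7.
So producers capture 6/7 of the subsidy.

Producer share = 6/7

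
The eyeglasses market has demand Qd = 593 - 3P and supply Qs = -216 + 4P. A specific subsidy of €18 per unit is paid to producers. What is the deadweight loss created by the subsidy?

Deadweight loss = 1944/7

Pre-subsidy: 593 - 3P = -216 + 4P gives P* = 809/7, Q* = 1724/7.
With the subsidy, sellers receive Ps = Pb + 18 for each unit, where Pb is the price buyers pay.
Supply in terms of Pb becomes Qs = -216 + 4(Pb + 18) = -144 + 4Pb. Setting this equal to demand: 593 - 3Pb = -144 + 4Pb, so Pb = 737/7.
Sellers receive Ps = 737/7 + 18 = 863/7; Q' = 593 − 3·(737/7) = 1940/7.
The subsidy expands output by 1940/7 − 1724/7 = 216/7 past the efficient level; on those units the gap between marginal cost and willingness to pay runs from 0 up to 18.
DWL = ½ × 18 × 216/7 = 1944/7.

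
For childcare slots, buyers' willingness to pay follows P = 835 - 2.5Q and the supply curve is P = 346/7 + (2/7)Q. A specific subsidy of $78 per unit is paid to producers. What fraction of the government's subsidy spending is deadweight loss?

DWL / government spending = 7/155

Pre-subsidy: 835 - 2.5Q = 346/7 + (2/7)Q gives Q* = 282 and P* = 130.
With the subsidy, sellers receive Ps = Pb + 78 for each unit, where Pb is the price buyers pay.
On the curves, Pb = 835 - 2.5Q and Ps = 346/7 + (2/7)Q; the wedge Ps − Pb = 78 gives 346/7 + (2/7)Q − (835 - 2.5Q) = 78, so Q' = 310.
Then Pb = 835 − 2.5·310 = 60 and Ps = 346/7 + (2/7)·310 = 138.
ΔCS = ½(282 + 310)(130 − 60) = 20720; ΔPS = ½(282 + 310)(138 − 130) = 2368.
Government spending = 78 × 310 = 24180.
DWL = ½ × 78 × (310 − 282) = 1092; fraction = 1092 / 24180 = 7/155.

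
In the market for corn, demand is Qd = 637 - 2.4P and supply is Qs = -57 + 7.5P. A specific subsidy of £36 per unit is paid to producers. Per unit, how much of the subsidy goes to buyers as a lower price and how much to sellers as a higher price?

Pre-subsidy: 637 - 2.4P = -57 + 7.5P gives P* = 6940/99, Q* = 15469/33.
With the subsidy, sellers receive Ps = Pb + 36 for each unit, where Pb is the price buyers pay.
Supply in terms of Pb becomes Qs = -57 + 7.5(Pb + 36) = 213 + 7.5Pb. Setting this equal to demand: 637 - 2.4Pb = 213 + 7.5Pb, so Pb = 4240/99.
Sellers receive Ps = 4240/99 + 36 = 7804/99; Q' = 637 − 2.4·(4240/99) = 17629/33.
Buyers' price falls by P* − Pb = 6940/99 − 4240/99 = 300/11; sellers' price rises by Ps − P* = 7804/99 − 6940/99 = 96/11.

Buyers gain 300/11 per unit; sellers gain 96/11 per unit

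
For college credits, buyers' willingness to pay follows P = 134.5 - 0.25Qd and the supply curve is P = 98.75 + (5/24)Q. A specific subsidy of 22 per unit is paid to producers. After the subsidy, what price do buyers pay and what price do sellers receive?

Buyers pay 103; sellers receive 125

Pre-subsidy: 134.5 - 0.25Q = 98.75 + (5/24)Q gives Q* = 78 and P* = 115.
With the subsidy, sellers receive Ps = Pb + 22 for each unit, where Pb is the price buyers pay.
On the curves, Pb = 134.5 - 0.25Q and Ps = 98.75 + (5/24)Q; the wedge Ps − Pb = 22 gives 98.75 + (5/24)Q − (134.5 - 0.25Q) = 22, so Q' = 126.
Then Pb = 134.5 − 0.25·126 = 103 and Ps = 98.75 + (5/24)·126 = 125.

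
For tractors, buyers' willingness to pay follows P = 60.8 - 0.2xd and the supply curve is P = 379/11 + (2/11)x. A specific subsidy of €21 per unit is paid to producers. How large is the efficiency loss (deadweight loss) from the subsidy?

Deadweight loss = €577.5

Pre-subsidy: 60.8 - 0.2x = 379/11 + (2/11)x gives x* = 69 and P* = 47.
With the subsidy, sellers receive Ps = Pb + 21 for each unit, where Pb is the price buyers pay.
On the curves, Pb = 60.8 - 0.2x and Ps = 379/11 + (2/11)x; the wedge Ps − Pb = 21 gives 379/11 + (2/11)x − (60.8 - 0.2x) = 21, so x' = 124.
Then Pb = 60.8 − 0.2·124 = 36 and Ps = 379/11 + (2/11)·124 = 57.
The subsidy expands output by 124 − 69 = 55 past the efficient level; on those units the gap between marginal cost and willingness to pay runs from 0 up to 21.
DWL = ½ × 21 × 55 = 577.5.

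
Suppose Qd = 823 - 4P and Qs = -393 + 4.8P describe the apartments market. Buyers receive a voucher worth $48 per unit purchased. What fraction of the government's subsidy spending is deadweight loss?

DWL / government spending = 192/1375

Pre-subsidy: 823 - 4P = -393 + 4.8P gives P* = 1520/11, Q* = 2973/11.
With the rebate, buyers effectively pay Pb = Ps − 48, where Ps is the price sellers receive.
Demand in terms of Ps becomes Qd = 823 − 4(Ps − 48) = 1015 - 4Ps. Setting this equal to supply: 1015 - 4Ps = -393 + 4.8Ps, so Ps = 160.
Buyers pay Pb = 160 − 48 = 112; Q' = -393 + 4.8·160 = 375.
ΔCS = ½(2973/11 + 375)(1520/11 − 112) = 1022112/121; ΔPS = ½(2973/11 + 375)(160 − 1520/11) = 851760/121.
Government spending = 48 × 375 = 18000.
DWL = ½ × 48 × (375 − 2973/11) = 27648/11; fraction = (27648/11) / 18000 = 192/1375.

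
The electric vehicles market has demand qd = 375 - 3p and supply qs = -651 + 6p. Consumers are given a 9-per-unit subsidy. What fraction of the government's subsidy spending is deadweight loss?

DWL / government spending = 3/17

Pre-subsidy: 375 - 3p = -651 + 6p gives p* = 114, q* = 33.
With the rebate, buyers effectively pay pb = ps − 9, where ps is the price sellers receive.
Demand in terms of ps becomes qd = 375 − 3(ps − 9) = 402 - 3ps. Setting this equal to supply: 402 - 3ps = -651 + 6ps, so ps = 117.
Buyers pay pb = 117 − 9 = 108; q' = -651 + 6·117 = 51.
ΔCS = ½(33 + 51)(114 − 108) = 252; ΔPS = ½(33 + 51)(117 − 114) = 126.
Government spending = 9 × 51 = 459.
DWL = ½ × 9 × (51 − 33) = 81; fraction = 81 / 459 = 3/17.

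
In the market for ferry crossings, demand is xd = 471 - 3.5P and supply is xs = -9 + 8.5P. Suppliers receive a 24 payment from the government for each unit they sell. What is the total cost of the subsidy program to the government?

Government cost = 9372

Pre-subsidy: 471 - 3.5P = -9 + 8.5P gives P* = 40, x* = 331.
With the subsidy, sellers receive Ps = Pb + 24 for each unit, where Pb is the price buyers pay.
Supply in terms of Pb becomes xs = -9 + 8.5(Pb + 24) = 195 + 8.5Pb. Setting this equal to demand: 471 - 3.5Pb = 195 + 8.5Pb, so Pb = 23.
Sellers receive Ps = 23 + 24 = 47; x' = 471 − 3.5·23 = 390.5.
Government outlay = subsidy × quantity = 24 × 390.5 = 9372.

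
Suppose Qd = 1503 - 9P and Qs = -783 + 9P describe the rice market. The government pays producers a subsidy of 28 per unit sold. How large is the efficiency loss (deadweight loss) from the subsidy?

Pre-subsidy: 1503 - 9P = -783 + 9P gives P* = 127, Q* = 360.
With the subsidy, sellers receive Ps = Pb + 28 for each unit, where Pb is the price buyers pay.
Supply in terms of Pb becomes Qs = -783 + 9(Pb + 28) = -531 + 9Pb. Setting this equal to demand: 1503 - 9Pb = -531 + 9Pb, so Pb = 113.
Sellers receive Ps = 113 + 28 = 141; Q' = 1503 − 9·113 = 486.
The subsidy expands output by 486 − 360 = 126 past the efficient level; on those units the gap between marginal cost and willingness to pay runs from 0 up to 28.
DWL = ½ × 28 × 126 = 1764.

Deadweight loss = 1764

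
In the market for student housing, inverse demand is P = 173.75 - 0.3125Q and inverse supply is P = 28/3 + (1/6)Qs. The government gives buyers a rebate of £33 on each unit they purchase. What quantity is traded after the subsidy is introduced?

Q' = 412

Pre-subsidy: 173.75 - 0.3125Q = 28/3 + (1/6)Q gives Q* = 7892/23 and P* = 1530/23.
With the rebate, buyers effectively pay Pb = Ps − 33, where Ps is the price sellers receive.
On the curves, Pb = 173.75 - 0.3125Q and Ps = 28/3 + (1/6)Q; the wedge Ps − Pb = 33 gives 28/3 + (1/6)Q − (173.75 - 0.3125Q) = 33, so Q' = 412.
Then Pb = 173.75 − 0.3125·412 = 45 and Ps = 28/3 + (1/6)·412 = 78.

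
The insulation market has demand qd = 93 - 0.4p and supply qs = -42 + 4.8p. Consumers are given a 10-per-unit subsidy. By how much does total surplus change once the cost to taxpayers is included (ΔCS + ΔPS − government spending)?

Pre-subsidy: 93 - 0.4p = -42 + 4.8p gives p* = 675/26, q* = 1074/13.
With the rebate, buyers effectively pay pb = ps − 10, where ps is the price sellers receive.
Demand in terms of ps becomes qd = 93 − 0.4(ps − 10) = 97 - 0.4ps. Setting this equal to supply: 97 - 0.4ps = -42 + 4.8ps, so ps = 695/26.
Buyers pay pb = 695/26 − 10 = 435/26; q' = -42 + 4.8·(695/26) = 1122/13.
ΔCS = ½(1074/13 + 1122/13)(675/26 − 435/26) = 131760/169; ΔPS = ½(1074/13 + 1122/13)(695/26 − 675/26) = 10980/169.
Government spending = 10 × 1122/13 = 11220/13.
Net change = 131760/169 + 10980/169 − 11220/13 = -240/13. The loss equals the DWL triangle ½·10·48/13.

Net change in total surplus = -240/13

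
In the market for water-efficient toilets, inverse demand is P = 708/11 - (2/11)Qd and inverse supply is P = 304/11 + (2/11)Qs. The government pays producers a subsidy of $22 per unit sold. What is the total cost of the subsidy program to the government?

Government cost = $3553

Pre-subsidy: 708/11 - (2/11)Q = 304/11 + (2/11)Q gives Q* = 101 and P* = 46.
With the subsidy, sellers receive Ps = Pb + 22 for each unit, where Pb is the price buyers pay.
On the curves, Pb = 708/11 - (2/11)Q and Ps = 304/11 + (2/11)Q; the wedge Ps − Pb = 22 gives 304/11 + (2/11)Q − (708/11 - (2/11)Q) = 22, so Q' = 161.5.
Then Pb = 708/11 − (2/11)·161.5 = 35 and Ps = 304/11 + (2/11)·161.5 = 57.
Government outlay = subsidy × quantity = 22 × 161.5 = 3553.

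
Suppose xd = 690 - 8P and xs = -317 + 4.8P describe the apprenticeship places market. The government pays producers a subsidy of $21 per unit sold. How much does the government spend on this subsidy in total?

Pre-subsidy: 690 - 8P = -317 + 4.8P gives P* = 78.671875, x* = 60.625.
With the subsidy, sellers receive Ps = Pb + 21 for each unit, where Pb is the price buyers pay.
Supply in terms of Pb becomes xs = -317 + 4.8(Pb + 21) = -216.2 + 4.8Pb. Setting this equal to demand: 690 - 8Pb = -216.2 + 4.8Pb, so Pb = 70.796875.
Sellers receive Ps = 70.796875 + 21 = 91.796875; x' = 690 − 8·70.796875 = 123.625.
Government outlay = subsidy × quantity = 21 × 123.625 = 2596.125.

Government cost = $2596.125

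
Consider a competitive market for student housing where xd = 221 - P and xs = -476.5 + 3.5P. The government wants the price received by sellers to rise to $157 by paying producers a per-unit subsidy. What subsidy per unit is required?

At a seller price of 157, quantity supplied is -476.5 + 3.5·157 = 73.
Buyers absorb 73 only when they pay Pb with 221 − 1·Pb = 73, i.e. Pb = 148.
s = Ps − Pb = 157 − 148 = 9.

Required subsidy s = $9 per unit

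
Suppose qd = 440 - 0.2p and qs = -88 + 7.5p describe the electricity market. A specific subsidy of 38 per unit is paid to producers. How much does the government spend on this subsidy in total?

Government cost = 1268972/77

Pre-subsidy: 440 - 0.2p = -88 + 7.5p gives p* = 480/7, q* = 2984/7.
With the subsidy, sellers receive ps = pb + 38 for each unit, where pb is the price buyers pay.
Supply in terms of pb becomes qs = -88 + 7.5(pb + 38) = 197 + 7.5pb. Setting this equal to demand: 440 - 0.2pb = 197 + 7.5pb, so pb = 2430/77.
Sellers receive ps = 2430/77 + 38 = 5356/77; q' = 440 − 0.2·(2430/77) = 33394/77.
Government outlay = subsidy × quantity = 38 × 33394/77 = 1268972/77.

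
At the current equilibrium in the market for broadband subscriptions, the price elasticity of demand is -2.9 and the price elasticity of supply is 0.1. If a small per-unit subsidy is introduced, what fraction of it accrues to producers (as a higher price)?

Producer share = 29/30

For a small subsidy around the equilibrium, the benefit split depends on the relative slopes, which at a point are proportional to the elasticities.
Buyer share = εs/(εs + |εd|) = 0.1/(0.1 + 2.9) = 1/30; seller share = |εd|/(εs + |εd|) = 29/30.
So producers capture 29/30 of the subsidy.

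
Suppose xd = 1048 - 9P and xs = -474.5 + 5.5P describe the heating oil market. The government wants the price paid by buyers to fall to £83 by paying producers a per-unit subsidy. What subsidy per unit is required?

At a buyer price of 83, quantity demanded is 1048 − 9·83 = 301.
Sellers supply 301 only when they receive Ps with -474.5 + 5.5·Ps = 301, i.e. Ps = 141.
s = Ps − Pb = 141 − 83 = 58.

Required subsidy s = £58 per unit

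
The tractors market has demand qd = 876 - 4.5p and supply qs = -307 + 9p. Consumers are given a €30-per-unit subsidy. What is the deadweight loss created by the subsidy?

Deadweight loss = €1350

Pre-subsidy: 876 - 4.5p = -307 + 9p gives p* = 2366/27, q* = 1445/3.
With the rebate, buyers effectively pay pb = ps − 30, where ps is the price sellers receive.
Demand in terms of ps becomes qd = 876 − 4.5(ps − 30) = 1011 - 4.5ps. Setting this equal to supply: 1011 - 4.5ps = -307 + 9ps, so ps = 2636/27.
Buyers pay pb = 2636/27 − 30 = 1826/27; q' = -307 + 9·(2636/27) = 1715/3.
The subsidy expands output by 1715/3 − 1445/3 = 90 past the efficient level; on those units the gap between marginal cost and willingness to pay runs from 0 up to 30.
DWL = ½ × 30 × 90 = 1350.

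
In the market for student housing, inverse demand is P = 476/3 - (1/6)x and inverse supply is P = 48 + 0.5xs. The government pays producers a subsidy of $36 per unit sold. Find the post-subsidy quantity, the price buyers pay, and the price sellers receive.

Pre-subsidy: 476/3 - (1/6)x = 48 + 0.5x gives x* = 166 and P* = 131.
With the subsidy, sellers receive Ps = Pb + 36 for each unit, where Pb is the price buyers pay.
On the curves, Pb = 476/3 - (1/6)x and Ps = 48 + 0.5x; the wedge Ps − Pb = 36 gives 48 + 0.5x − (476/3 - (1/6)x) = 36, so x' = 220.
Then Pb = 476/3 − (1/6)·220 = 122 and Ps = 48 + 0.5·220 = 158.

x' = 220; buyers pay $122; sellers receive $158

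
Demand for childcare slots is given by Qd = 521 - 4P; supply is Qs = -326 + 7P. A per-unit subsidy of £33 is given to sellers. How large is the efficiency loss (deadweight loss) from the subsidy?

Pre-subsidy: 521 - 4P = -326 + 7P gives P* = 77, Q* = 213.
With the subsidy, sellers receive Ps = Pb + 33 for each unit, where Pb is the price buyers pay.
Supply in terms of Pb becomes Qs = -326 + 7(Pb + 33) = -95 + 7Pb. Setting this equal to demand: 521 - 4Pb = -95 + 7Pb, so Pb = 56.
Sellers receive Ps = 56 + 33 = 89; Q' = 521 − 4·56 = 297.
The subsidy expands output by 297 − 213 = 84 past the efficient level; on those units the gap between marginal cost and willingness to pay runs from 0 up to 33.
DWL = ½ × 33 × 84 = 1386.

Deadweight loss = £1386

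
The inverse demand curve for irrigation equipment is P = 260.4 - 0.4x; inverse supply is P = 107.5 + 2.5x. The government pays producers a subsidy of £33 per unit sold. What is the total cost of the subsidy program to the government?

Government cost = 61347/29

Pre-subsidy: 260.4 - 0.4x = 107.5 + 2.5x gives x* = 1529/29 and P* = 6940/29.
With the subsidy, sellers receive Ps = Pb + 33 for each unit, where Pb is the price buyers pay.
On the curves, Pb = 260.4 - 0.4x and Ps = 107.5 + 2.5x; the wedge Ps − Pb = 33 gives 107.5 + 2.5x − (260.4 - 0.4x) = 33, so x' = 1859/29.
Then Pb = 260.4 − 0.4·(1859/29) = 6808/29 and Ps = 107.5 + 2.5·(1859/29) = 7765/29.
Government outlay = subsidy × quantity = 33 × 1859/29 = 61347/29.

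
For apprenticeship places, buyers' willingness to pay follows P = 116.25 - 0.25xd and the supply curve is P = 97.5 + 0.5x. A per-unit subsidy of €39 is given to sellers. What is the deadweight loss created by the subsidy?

Deadweight loss = €1014

Pre-subsidy: 116.25 - 0.25x = 97.5 + 0.5x gives x* = 25 and P* = 110.
With the subsidy, sellers receive Ps = Pb + 39 for each unit, where Pb is the price buyers pay.
On the curves, Pb = 116.25 - 0.25x and Ps = 97.5 + 0.5x; the wedge Ps − Pb = 39 gives 97.5 + 0.5x − (116.25 - 0.25x) = 39, so x' = 77.
Then Pb = 116.25 − 0.25·77 = 97 and Ps = 97.5 + 0.5·77 = 136.
The subsidy expands output by 77 − 25 = 52 past the efficient level; on those units the gap between marginal cost and willingness to pay runs from 0 up to 39.
DWL = ½ × 39 × 52 = 1014.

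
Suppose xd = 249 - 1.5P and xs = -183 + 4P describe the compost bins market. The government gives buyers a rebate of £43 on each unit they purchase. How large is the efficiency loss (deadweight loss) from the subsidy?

Pre-subsidy: 249 - 1.5P = -183 + 4P gives P* = 864/11, x* = 1443/11.
With the rebate, buyers effectively pay Pb = Ps − 43, where Ps is the price sellers receive.
Demand in terms of Ps becomes xd = 249 − 1.5(Ps − 43) = 313.5 - 1.5Ps. Setting this equal to supply: 313.5 - 1.5Ps = -183 + 4Ps, so Ps = 993/11.
Buyers pay Pb = 993/11 − 43 = 520/11; x' = -183 + 4·(993/11) = 1959/11.
The subsidy expands output by 1959/11 − 1443/11 = 516/11 past the efficient level; on those units the gap between marginal cost and willingness to pay runs from 0 up to 43.
DWL = ½ × 43 × 516/11 = 11094/11.

Deadweight loss = 11094/11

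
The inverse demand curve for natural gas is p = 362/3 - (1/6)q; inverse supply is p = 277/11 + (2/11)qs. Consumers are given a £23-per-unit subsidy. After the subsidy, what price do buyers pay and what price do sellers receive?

Pre-subsidy: 362/3 - (1/6)q = 277/11 + (2/11)q gives q* = 274 and p* = 75.
With the rebate, buyers effectively pay pb = ps − 23, where ps is the price sellers receive.
On the curves, pb = 362/3 - (1/6)q and ps = 277/11 + (2/11)q; the wedge ps − pb = 23 gives 277/11 + (2/11)q − (362/3 - (1/6)q) = 23, so q' = 340.
Then pb = 362/3 − (1/6)·340 = 64 and ps = 277/11 + (2/11)·340 = 87.

Buyers pay £64; sellers receive £87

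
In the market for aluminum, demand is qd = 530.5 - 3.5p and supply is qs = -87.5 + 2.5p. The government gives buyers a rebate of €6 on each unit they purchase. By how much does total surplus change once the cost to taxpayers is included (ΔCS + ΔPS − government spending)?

Net change in total surplus = -€26.25

Pre-subsidy: 530.5 - 3.5p = -87.5 + 2.5p gives p* = 103, q* = 170.
With the rebate, buyers effectively pay pb = ps − 6, where ps is the price sellers receive.
Demand in terms of ps becomes qd = 530.5 − 3.5(ps − 6) = 551.5 - 3.5ps. Setting this equal to supply: 551.5 - 3.5ps = -87.5 + 2.5ps, so ps = 106.5.
Buyers pay pb = 106.5 − 6 = 100.5; q' = -87.5 + 2.5·106.5 = 178.75.
ΔCS = ½(170 + 178.75)(103 − 100.5) = 435.9375; ΔPS = ½(170 + 178.75)(106.5 − 103) = 610.3125.
Government spending = 6 × 178.75 = 1072.5.
Net change = 435.9375 + 610.3125 − 1072.5 = -26.25. The loss equals the DWL triangle ½·6·8.75.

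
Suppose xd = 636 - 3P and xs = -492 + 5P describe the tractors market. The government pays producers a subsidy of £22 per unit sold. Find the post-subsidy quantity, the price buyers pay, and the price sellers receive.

Pre-subsidy: 636 - 3P = -492 + 5P gives P* = 141, x* = 213.
With the subsidy, sellers receive Ps = Pb + 22 for each unit, where Pb is the price buyers pay.
Supply in terms of Pb becomes xs = -492 + 5(Pb + 22) = -382 + 5Pb. Setting this equal to demand: 636 - 3Pb = -382 + 5Pb, so Pb = 127.25.
Sellers receive Ps = 127.25 + 22 = 149.25; x' = 636 − 3·127.25 = 254.25.

x' = 254.25; buyers pay £127.25; sellers receive £149.25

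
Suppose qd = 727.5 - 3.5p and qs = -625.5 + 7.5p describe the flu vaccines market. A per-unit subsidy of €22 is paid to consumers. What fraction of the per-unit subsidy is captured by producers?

Producer share = 7/22

Pre-subsidy: 727.5 - 3.5p = -625.5 + 7.5p gives p* = 123, q* = 297.
With the rebate, buyers effectively pay pb = ps − 22, where ps is the price sellers receive.
Demand in terms of ps becomes qd = 727.5 − 3.5(ps − 22) = 804.5 - 3.5ps. Setting this equal to supply: 804.5 - 3.5ps = -625.5 + 7.5ps, so ps = 130.
Buyers pay pb = 130 − 22 = 108; q' = -625.5 + 7.5·130 = 349.5.
Buyers' price falls by p* − pb = 123 − 108 = 15; sellers' price rises by ps − p* = 130 − 123 = 7.
So producers capture 7/22 = 7/22 of each unit of subsidy.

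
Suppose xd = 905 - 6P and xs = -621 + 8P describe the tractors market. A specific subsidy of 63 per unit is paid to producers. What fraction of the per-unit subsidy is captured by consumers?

Consumer share = 4/7

Pre-subsidy: 905 - 6P = -621 + 8P gives P* = 109, x* = 251.
With the subsidy, sellers receive Ps = Pb + 63 for each unit, where Pb is the price buyers pay.
Supply in terms of Pb becomes xs = -621 + 8(Pb + 63) = -117 + 8Pb. Setting this equal to demand: 905 - 6Pb = -117 + 8Pb, so Pb = 73.
Sellers receive Ps = 73 + 63 = 136; x' = 905 − 6·73 = 467.
Buyers' price falls by P* − Pb = 109 − 73 = 36; sellers' price rises by Ps − P* = 136 − 109 = 27.
So consumers capture 36/63 = 4/7 of each unit of subsidy.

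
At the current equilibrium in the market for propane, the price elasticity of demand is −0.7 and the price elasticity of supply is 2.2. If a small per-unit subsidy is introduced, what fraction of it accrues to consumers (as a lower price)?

Consumer share = 22/29

For a small subsidy around the equilibrium, the benefit split depends on the relative slopes, which at a point are proportional to the elasticities.
Buyer share = εs/(εs + |εd|) = 2.2/(2.2 + 0.7) = 22/29; seller share = |εd|/(εs + |εd|) = 7/29.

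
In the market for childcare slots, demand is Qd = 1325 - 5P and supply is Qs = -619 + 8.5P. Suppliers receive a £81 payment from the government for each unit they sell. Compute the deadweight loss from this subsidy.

Deadweight loss = £10327.5

Pre-subsidy: 1325 - 5P = -619 + 8.5P gives P* = 144, Q* = 605.
With the subsidy, sellers receive Ps = Pb + 81 for each unit, where Pb is the price buyers pay.
Supply in terms of Pb becomes Qs = -619 + 8.5(Pb + 81) = 69.5 + 8.5Pb. Setting this equal to demand: 1325 - 5Pb = 69.5 + 8.5Pb, so Pb = 93.
Sellers receive Ps = 93 + 81 = 174; Q' = 1325 − 5·93 = 860.
The subsidy expands output by 860 − 605 = 255 past the efficient level; on those units the gap between marginal cost and willingness to pay runs from 0 up to 81.
DWL = ½ × 81 × 255 = 10327.5.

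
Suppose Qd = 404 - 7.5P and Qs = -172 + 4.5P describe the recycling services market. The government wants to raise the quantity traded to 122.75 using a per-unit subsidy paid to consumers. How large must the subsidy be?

Required subsidy s = 28 per unit

At Q = 122.75, invert demand for the buyer price: Pb = (404 − 122.75)/7.5 = 37.5; invert supply for the seller price: Ps = (122.75 − (-172))/4.5 = 65.5.
The subsidy must fill the gap: s = Ps − Pb = 65.5 − 37.5 = 28.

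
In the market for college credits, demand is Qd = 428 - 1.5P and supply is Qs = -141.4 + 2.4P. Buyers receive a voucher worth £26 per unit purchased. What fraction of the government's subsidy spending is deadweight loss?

DWL / government spending = 12/233

Pre-subsidy: 428 - 1.5P = -141.4 + 2.4P gives P* = 146, Q* = 209.
With the rebate, buyers effectively pay Pb = Ps − 26, where Ps is the price sellers receive.
Demand in terms of Ps becomes Qd = 428 − 1.5(Ps − 26) = 467 - 1.5Ps. Setting this equal to supply: 467 - 1.5Ps = -141.4 + 2.4Ps, so Ps = 156.
Buyers pay Pb = 156 − 26 = 130; Q' = -141.4 + 2.4·156 = 233.
ΔCS = ½(209 + 233)(146 − 130) = 3536; ΔPS = ½(209 + 233)(156 − 146) = 2210.
Government spending = 26 × 233 = 6058.
DWL = ½ × 26 × (233 − 209) = 312; fraction = 312 / 6058 = 12/233.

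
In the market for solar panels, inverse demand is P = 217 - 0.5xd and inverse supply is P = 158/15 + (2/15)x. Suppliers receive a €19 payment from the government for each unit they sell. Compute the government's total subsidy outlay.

Government cost = €6764

Pre-subsidy: 217 - 0.5x = 158/15 + (2/15)x gives x* = 326 and P* = 54.
With the subsidy, sellers receive Ps = Pb + 19 for each unit, where Pb is the price buyers pay.
On the curves, Pb = 217 - 0.5x and Ps = 158/15 + (2/15)x; the wedge Ps − Pb = 19 gives 158/15 + (2/15)x − (217 - 0.5x) = 19, so x' = 356.
Then Pb = 217 − 0.5·356 = 39 and Ps = 158/15 + (2/15)·356 = 58.
Government outlay = subsidy × quantity = 19 × 356 = 6764.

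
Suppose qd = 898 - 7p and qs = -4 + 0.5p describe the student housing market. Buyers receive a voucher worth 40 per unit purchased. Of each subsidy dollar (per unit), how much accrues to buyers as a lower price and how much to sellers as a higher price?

Buyers gain 8/3 per unit; sellers gain 112/3 per unit

Pre-subsidy: 898 - 7p = -4 + 0.5p gives p* = 1804/15, q* = 842/15.
With the rebate, buyers effectively pay pb = ps − 40, where ps is the price sellers receive.
Demand in terms of ps becomes qd = 898 − 7(ps − 40) = 1178 - 7ps. Setting this equal to supply: 1178 - 7ps = -4 + 0.5ps, so ps = 157.6.
Buyers pay pb = 157.6 − 40 = 117.6; q' = -4 + 0.5·157.6 = 74.8.
Buyers' price falls by p* − pb = 1804/15 − 117.6 = 8/3; sellers' price rises by ps − p* = 157.6 − 1804/15 = 112/3.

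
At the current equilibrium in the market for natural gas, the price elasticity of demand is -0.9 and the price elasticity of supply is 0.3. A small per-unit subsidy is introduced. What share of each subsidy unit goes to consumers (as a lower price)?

Consumer share = 0.25

For a small subsidy around the equilibrium, the benefit split depends on the relative slopes, which at a point are proportional to the elasticities.
Buyer share = εs/(εs + |εd|) = 0.3/(0.3 + 0.9) = 0.25; seller share = |εd|/(εs + |εd|) = 0.75.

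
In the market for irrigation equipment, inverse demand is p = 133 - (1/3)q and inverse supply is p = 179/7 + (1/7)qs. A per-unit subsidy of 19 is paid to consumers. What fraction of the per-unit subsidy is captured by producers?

Producer share = 0.3

Pre-subsidy: 133 - (1/3)q = 179/7 + (1/7)q gives q* = 225.6 and p* = 57.8.
With the rebate, buyers effectively pay pb = ps − 19, where ps is the price sellers receive.
On the curves, pb = 133 - (1/3)q and ps = 179/7 + (1/7)q; the wedge ps − pb = 19 gives 179/7 + (1/7)q − (133 - (1/3)q) = 19, so q' = 265.5.
Then pb = 133 − (1/3)·265.5 = 44.5 and ps = 179/7 + (1/7)·265.5 = 63.5.
Buyers' price falls by p* − pb = 57.8 − 44.5 = 13.3; sellers' price rises by ps − p* = 63.5 − 57.8 = 5.7.
So producers capture 5.7/19 = 0.3 of each unit of subsidy.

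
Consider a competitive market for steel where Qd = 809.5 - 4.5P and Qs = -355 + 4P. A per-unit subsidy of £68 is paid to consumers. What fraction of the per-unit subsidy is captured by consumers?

Consumer share = 8/17

Pre-subsidy: 809.5 - 4.5P = -355 + 4P gives P* = 137, Q* = 193.
With the rebate, buyers effectively pay Pb = Ps − 68, where Ps is the price sellers receive.
Demand in terms of Ps becomes Qd = 809.5 − 4.5(Ps − 68) = 1115.5 - 4.5Ps. Setting this equal to supply: 1115.5 - 4.5Ps = -355 + 4Ps, so Ps = 173.
Buyers pay Pb = 173 − 68 = 105; Q' = -355 + 4·173 = 337.
Buyers' price falls by P* − Pb = 137 − 105 = 32; sellers' price rises by Ps − P* = 173 − 137 = 36.
So consumers capture 32/68 = 8/17 of each unit of subsidy.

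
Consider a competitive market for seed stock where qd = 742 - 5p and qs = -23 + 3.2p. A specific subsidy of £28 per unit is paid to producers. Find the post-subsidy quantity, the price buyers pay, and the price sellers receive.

q' = 13537/41; buyers pay 3377/41; sellers receive 4525/41

Pre-subsidy: 742 - 5p = -23 + 3.2p gives p* = 3825/41, q* = 11297/41.
With the subsidy, sellers receive ps = pb + 28 for each unit, where pb is the price buyers pay.
Supply in terms of pb becomes qs = -23 + 3.2(pb + 28) = 66.6 + 3.2pb. Setting this equal to demand: 742 - 5pb = 66.6 + 3.2pb, so pb = 3377/41.
Sellers receive ps = 3377/41 + 28 = 4525/41; q' = 742 − 5·(3377/41) = 13537/41.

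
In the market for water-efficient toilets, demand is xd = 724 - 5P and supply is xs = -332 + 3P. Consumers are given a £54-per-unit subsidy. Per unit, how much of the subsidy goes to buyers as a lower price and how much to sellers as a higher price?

Buyers gain £20.25 per unit; sellers gain £33.75 per unit

Pre-subsidy: 724 - 5P = -332 + 3P gives P* = 132, x* = 64.
With the rebate, buyers effectively pay Pb = Ps − 54, where Ps is the price sellers receive.
Demand in terms of Ps becomes xd = 724 − 5(Ps − 54) = 994 - 5Ps. Setting this equal to supply: 994 - 5Ps = -332 + 3Ps, so Ps = 165.75.
Buyers pay Pb = 165.75 − 54 = 111.75; x' = -332 + 3·165.75 = 165.25.
Buyers' price falls by P* − Pb = 132 − 111.75 = 20.25; sellers' price rises by Ps − P* = 165.75 − 132 = 33.75.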